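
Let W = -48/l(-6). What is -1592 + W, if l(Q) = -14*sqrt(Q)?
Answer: -1592 - 4*I*sqrt(6)/7 ≈ -1592.0 - 1.3997*I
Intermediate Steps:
W = -4*I*sqrt(6)/7 (W = -48/(-14*I*sqrt(6)) = (I*sqrt(6)/84)*(-48) = -4*I*sqrt(6)/7 ≈ -1.3997*I)
-1592 + W = -1592 - 4*I*sqrt(6)/7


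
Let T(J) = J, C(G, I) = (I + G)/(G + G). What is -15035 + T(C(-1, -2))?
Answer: -30067/2 ≈ -15034.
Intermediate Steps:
C(G, I) = (G + I)/(2*G) (C(G, I) = (G + I)/((2*G)) = (G + I)*(1/(2*G)) = (G + I)/(2*G))
-15035 + T(C(-1, -2)) = -15035 + (1/2)*(-1 - 2)/(-1) = -15035 + (1/2)*(-1)*(-3) = -15035 + 3/2 = -30067/2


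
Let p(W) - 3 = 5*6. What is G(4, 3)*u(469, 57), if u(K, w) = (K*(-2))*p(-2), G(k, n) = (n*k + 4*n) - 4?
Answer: -619080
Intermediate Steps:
G(k, n) = -4 + 4*n + k*n (G(k, n) = (k*n + 4*n) - 4 = (4*n + k*n) - 4 = -4 + 4*n + k*n)
p(W) = 33 (p(W) = 3 + 5*6 = 3 + 30 = 33)
u(K, w) = -66*K (u(K, w) = (K*(-2))*33 = -2*K*33 = -66*K)
G(4, 3)*u(469, 57) = (-4 + 4*3 + 4*3)*(-66*469) = (-4 + 12 + 12)*(-30954) = 20*(-30954) = -619080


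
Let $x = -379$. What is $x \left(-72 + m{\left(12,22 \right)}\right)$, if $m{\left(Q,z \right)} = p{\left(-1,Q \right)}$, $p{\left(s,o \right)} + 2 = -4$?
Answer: $29562$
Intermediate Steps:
$p{\left(s,o \right)} = -6$ ($p{\left(s,o \right)} = -2 - 4 = -6$)
$m{\left(Q,z \right)} = -6$
$x \left(-72 + m{\left(12,22 \right)}\right) = - 379 \left(-72 - 6\right) = \left(-379\right) \left(-78\right) = 29562$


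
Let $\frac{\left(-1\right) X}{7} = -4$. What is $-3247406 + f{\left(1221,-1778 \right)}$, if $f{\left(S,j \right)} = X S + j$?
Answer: $-3214996$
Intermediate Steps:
$X = 28$ ($X = \left(-7\right) \left(-4\right) = 28$)
$f{\left(S,j \right)} = j + 28 S$ ($f{\left(S,j \right)} = 28 S + j = j + 28 S$)
$-3247406 + f{\left(1221,-1778 \right)} = -3247406 + \left(-1778 + 28 \cdot 1221\right) = -3247406 + \left(-1778 + 34188\right) = -3247406 + 32410 = -3214996$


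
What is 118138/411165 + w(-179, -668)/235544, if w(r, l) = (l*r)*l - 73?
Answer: -32813635999813/96847448760 ≈ -338.82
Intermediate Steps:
w(r, l) = -73 + r*l**2 (w(r, l) = r*l**2 - 73 = -73 + r*l**2)
118138/411165 + w(-179, -668)/235544 = 118138/411165 + (-73 - 179*(-668)**2)/235544 = 118138*(1/411165) + (-73 - 179*446224)*(1/235544) = 118138/411165 + (-73 - 79874096)*(1/235544) = 118138/411165 - 79874169*1/235544 = 118138/411165 - 79874169/235544 = -32813635999813/96847448760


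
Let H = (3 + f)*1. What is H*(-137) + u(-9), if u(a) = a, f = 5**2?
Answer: -3845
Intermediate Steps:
f = 25
H = 28 (H = (3 + 25)*1 = 28*1 = 28)
H*(-137) + u(-9) = 28*(-137) - 9 = -3836 - 9 = -3845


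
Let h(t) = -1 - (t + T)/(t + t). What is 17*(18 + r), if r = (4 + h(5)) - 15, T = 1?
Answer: 459/5 ≈ 91.800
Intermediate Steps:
h(t) = -1 - (1 + t)/(2*t) (h(t) = -1 - (t + 1)/(t + t) = -1 - (1 + t)/(2*t))
r = -63/5 (r = (4 + (1/2)*(-1 - 3*5)/5) - 15 = (4 + (1/2)*(1/5)*(-1 - 15)) - 15 = (4 + (1/2)*(1/5)*(-16)) - 15 = (4 - 8/5) - 15 = 12/5 - 15 = -63/5 ≈ -12.600)
17*(18 + r) = 17*(18 - 63/5) = 17*(27/5) = 459/5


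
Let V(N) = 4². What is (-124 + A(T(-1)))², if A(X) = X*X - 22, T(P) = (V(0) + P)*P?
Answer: 6241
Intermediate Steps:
V(N) = 16
T(P) = P*(16 + P) (T(P) = (16 + P)*P = P*(16 + P))
A(X) = -22 + X² (A(X) = X² - 22 = -22 + X²)
(-124 + A(T(-1)))² = (-124 + (-22 + (-(16 - 1))²))² = (-124 + (-22 + (-1*15)²))² = (-124 + (-22 + (-15)²))² = (-124 + (-22 + 225))² = (-124 + 203)² = 79² = 6241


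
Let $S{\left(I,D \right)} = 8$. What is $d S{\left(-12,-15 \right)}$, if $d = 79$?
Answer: $632$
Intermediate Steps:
$d S{\left(-12,-15 \right)} = 79 \cdot 8 = 632$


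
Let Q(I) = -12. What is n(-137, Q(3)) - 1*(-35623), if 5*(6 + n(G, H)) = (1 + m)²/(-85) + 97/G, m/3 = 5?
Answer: 2073756508/58225 ≈ 35616.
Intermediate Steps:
m = 15 (m = 3*5 = 15)
n(G, H) = -2806/425 + 97/(5*G) (n(G, H) = -6 + ((1 + 15)²/(-85) + 97/G)/5 = -6 + (16²*(-1/85) + 97/G)/5 = -6 + (256*(-1/85) + 97/G)/5 = -6 + (-256/85 + 97/G)/5 = -6 + (-256/425 + 97/(5*G)) = -2806/425 + 97/(5*G))
n(-137, Q(3)) - 1*(-35623) = (1/425)*(8245 - 2806*(-137))/(-137) - 1*(-35623) = (1/425)*(-1/137)*(8245 + 384422) + 35623 = (1/425)*(-1/137)*392667 + 35623 = -392667/58225 + 35623 = 2073756508/58225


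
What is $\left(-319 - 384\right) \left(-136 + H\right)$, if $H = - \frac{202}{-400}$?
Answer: $\frac{19050597}{200} \approx 95253.0$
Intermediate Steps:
$H = \frac{101}{200}$ ($H = \left(-202\right) \left(- \frac{1}{400}\right) = \frac{101}{200} \approx 0.505$)
$\left(-319 - 384\right) \left(-136 + H\right) = \left(-319 - 384\right) \left(-136 + \frac{101}{200}\right) = \left(-703\right) \left(- \frac{27099}{200}\right) = \frac{19050597}{200}$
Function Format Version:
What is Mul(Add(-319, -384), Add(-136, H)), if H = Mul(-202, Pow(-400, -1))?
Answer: Rational(19050597, 200) ≈ 95253.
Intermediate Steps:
H = Rational(101, 200) (H = Mul(-202, Rational(-1, 400)) = Rational(101, 200) ≈ 0.50500)
Mul(Add(-319, -384), Add(-136, H)) = Mul(Add(-319, -384), Add(-136, Rational(101, 200))) = Mul(-703, Rational(-27099, 200)) = Rational(19050597, 200)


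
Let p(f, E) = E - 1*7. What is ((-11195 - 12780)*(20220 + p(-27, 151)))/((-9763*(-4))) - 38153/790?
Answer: -96797300489/7712770 ≈ -12550.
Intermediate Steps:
p(f, E) = -7 + E (p(f, E) = E - 7 = -7 + E)
((-11195 - 12780)*(20220 + p(-27, 151)))/((-9763*(-4))) - 38153/790 = ((-11195 - 12780)*(20220 + (-7 + 151)))/((-9763*(-4))) - 38153/790 = -23975*(20220 + 144)/39052 - 38153*1/790 = -23975*20364*(1/39052) - 38153/790 = -488226900*1/39052 - 38153/790 = -122056725/9763 - 38153/790 = -96797300489/7712770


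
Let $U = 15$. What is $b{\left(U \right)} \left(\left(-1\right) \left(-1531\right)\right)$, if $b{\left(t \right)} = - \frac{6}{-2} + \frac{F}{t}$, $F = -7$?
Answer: $\frac{58178}{15} \approx 3878.5$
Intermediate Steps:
$b{\left(t \right)} = 3 - \frac{7}{t}$ ($b{\left(t \right)} = - \frac{6}{-2} - \frac{7}{t} = \left(-6\right) \left(- \frac{1}{2}\right) - \frac{7}{t} = 3 - \frac{7}{t}$)
$b{\left(U \right)} \left(\left(-1\right) \left(-1531\right)\right) = \left(3 - \frac{7}{15}\right) \left(\left(-1\right) \left(-1531\right)\right) = \left(3 - \frac{7}{15}\right) 1531 = \frac{38}{15} \cdot 1531 = \frac{58178}{15}$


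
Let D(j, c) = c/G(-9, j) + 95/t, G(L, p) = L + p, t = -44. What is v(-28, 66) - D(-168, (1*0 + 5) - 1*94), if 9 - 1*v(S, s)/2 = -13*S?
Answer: -5516581/7788 ≈ -708.34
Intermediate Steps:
D(j, c) = -95/44 + c/(-9 + j) (D(j, c) = c/(-9 + j) + 95/(-44) = c/(-9 + j) + 95*(-1/44) = c/(-9 + j) - 95/44 = -95/44 + c/(-9 + j))
v(S, s) = 18 + 26*S (v(S, s) = 18 - (-26)*S = 18 + 26*S)
v(-28, 66) - D(-168, (1*0 + 5) - 1*94) = (18 + 26*(-28)) - (-95/44 + ((1*0 + 5) - 1*94)/(-9 - 168)) = (18 - 728) - (-95/44 + ((0 + 5) - 94)/(-177)) = -710 - (-95/44 + (5 - 94)*(-1/177)) = -710 - (-95/44 - 89*(-1/177)) = -710 - (-95/44 + 89/177) = -710 - 1*(-12899/7788) = -710 + 12899/7788 = -5516581/7788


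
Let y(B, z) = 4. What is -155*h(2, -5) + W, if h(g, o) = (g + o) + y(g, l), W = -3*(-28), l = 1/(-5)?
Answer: -71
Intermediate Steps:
l = -⅕ (l = 1*(-⅕) = -⅕ ≈ -0.20000)
W = 84
h(g, o) = 4 + g + o (h(g, o) = (g + o) + 4 = 4 + g + o)
-155*h(2, -5) + W = -155*(4 + 2 - 5) + 84 = -155*1 + 84 = -155 + 84 = -71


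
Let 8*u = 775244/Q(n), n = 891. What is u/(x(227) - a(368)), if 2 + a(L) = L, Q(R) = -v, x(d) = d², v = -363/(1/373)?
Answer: 193811/13854838074 ≈ 1.3989e-5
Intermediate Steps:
v = -135399 (v = -363/1/373 = -363*373 = -135399)
Q(R) = 135399 (Q(R) = -1*(-135399) = 135399)
u = 193811/270798 (u = (775244/135399)/8 = (775244*(1/135399))/8 = (⅛)*(775244/135399) = 193811/270798 ≈ 0.71570)
a(L) = -2 + L
u/(x(227) - a(368)) = 193811/(270798*(227² - (-2 + 368))) = 193811/(270798*(51529 - 1*366)) = 193811/(270798*(51529 - 366)) = (193811/270798)/51163 = (193811/270798)*(1/51163) = 193811/13854838074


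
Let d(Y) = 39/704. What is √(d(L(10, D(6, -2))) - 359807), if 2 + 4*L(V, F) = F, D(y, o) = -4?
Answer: I*√2786344979/88 ≈ 599.84*I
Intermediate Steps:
L(V, F) = -½ + F/4
d(Y) = 39/704 (d(Y) = 39*(1/704) = 39/704)
√(d(L(10, D(6, -2))) - 359807) = √(39/704 - 359807) = √(-253304089/704) = I*√2786344979/88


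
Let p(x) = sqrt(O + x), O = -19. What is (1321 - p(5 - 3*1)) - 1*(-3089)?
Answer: 4410 - I*sqrt(17) ≈ 4410.0 - 4.1231*I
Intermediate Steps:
p(x) = sqrt(-19 + x)
(1321 - p(5 - 3*1)) - 1*(-3089) = (1321 - sqrt(-19 + (5 - 3*1))) - 1*(-3089) = (1321 - sqrt(-19 + (5 - 3))) + 3089 = (1321 - sqrt(-19 + 2)) + 3089 = (1321 - sqrt(-17)) + 3089 = (1321 - I*sqrt(17)) + 3089 = 4410 - I*sqrt(17)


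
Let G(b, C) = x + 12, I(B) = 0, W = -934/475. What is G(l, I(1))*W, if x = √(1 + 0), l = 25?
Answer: -12142/475 ≈ -25.562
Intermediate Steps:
x = 1 (x = √1 = 1)
W = -934/475 (W = -934*1/475 = -934/475 ≈ -1.9663)
G(b, C) = 13 (G(b, C) = 1 + 12 = 13)
G(l, I(1))*W = 13*(-934/475) = -12142/475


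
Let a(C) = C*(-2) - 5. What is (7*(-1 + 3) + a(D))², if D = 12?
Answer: 225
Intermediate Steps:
a(C) = -5 - 2*C (a(C) = -2*C - 5 = -5 - 2*C)
(7*(-1 + 3) + a(D))² = (7*(-1 + 3) + (-5 - 2*12))² = (7*2 + (-5 - 24))² = (14 - 29)² = (-15)² = 225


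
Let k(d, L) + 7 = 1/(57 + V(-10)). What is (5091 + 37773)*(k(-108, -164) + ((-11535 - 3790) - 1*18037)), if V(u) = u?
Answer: -1430327904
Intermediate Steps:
k(d, L) = -328/47 (k(d, L) = -7 + 1/(57 - 10) = -7 + 1/47 = -328/47)
(5091 + 37773)*(k(-108, -164) + ((-11535 - 3790) - 1*18037)) = (5091 + 37773)*(-328/47 + ((-11535 - 3790) - 1*18037)) = 42864*(-328/47 + (-15325 - 18037)) = 42864*(-328/47 - 33362) = 42864*(-1568342/47) = -1430327904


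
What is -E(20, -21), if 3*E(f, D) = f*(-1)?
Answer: 20/3 ≈ 6.6667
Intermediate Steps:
E(f, D) = -f/3 (E(f, D) = (f*(-1))/3 = (-f)/3 = -f/3)
-E(20, -21) = -(-1)*20/3 = -1*(-20/3) = 20/3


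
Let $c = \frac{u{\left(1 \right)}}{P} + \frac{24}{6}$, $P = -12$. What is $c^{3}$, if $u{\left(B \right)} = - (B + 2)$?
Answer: $\frac{4913}{64} \approx 76.766$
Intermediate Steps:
$u{\left(B \right)} = -2 - B$ ($u{\left(B \right)} = - (2 + B) = -2 - B$)
$c = \frac{17}{4}$ ($c = \frac{-2 - 1}{-12} + \frac{24}{6} = \left(-2 - 1\right) \left(- \frac{1}{12}\right) + 24 \cdot \frac{1}{6} = \left(-3\right) \left(- \frac{1}{12}\right) + 4 = \frac{1}{4} + 4 = \frac{17}{4} \approx 4.25$)
$c^{3} = \left(\frac{17}{4}\right)^{3} = \frac{4913}{64}$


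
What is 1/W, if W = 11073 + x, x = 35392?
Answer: 1/46465 ≈ 2.1522e-5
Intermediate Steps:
W = 46465 (W = 11073 + 35392 = 46465)
1/W = 1/46465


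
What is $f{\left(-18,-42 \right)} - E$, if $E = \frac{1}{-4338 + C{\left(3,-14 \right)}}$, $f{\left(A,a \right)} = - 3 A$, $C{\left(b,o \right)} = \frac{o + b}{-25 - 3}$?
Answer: $\frac{6558490}{121453} \approx 54.0$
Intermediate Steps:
$C{\left(b,o \right)} = - \frac{b}{28} - \frac{o}{28}$ ($C{\left(b,o \right)} = \frac{b + o}{-28} = \left(b + o\right) \left(- \frac{1}{28}\right) = - \frac{b}{28} - \frac{o}{28}$)
$E = - \frac{28}{121453}$ ($E = \frac{1}{-4338 - - \frac{11}{28}} = \frac{1}{-4338 + \left(- \frac{3}{28} + \frac{1}{2}\right)} = \frac{1}{-4338 + \frac{11}{28}} = \frac{1}{- \frac{121453}{28}} = - \frac{28}{121453} \approx -0.00023054$)
$f{\left(-18,-42 \right)} - E = \left(-3\right) \left(-18\right) - - \frac{28}{121453} = 54 + \frac{28}{121453} = \frac{6558490}{121453}$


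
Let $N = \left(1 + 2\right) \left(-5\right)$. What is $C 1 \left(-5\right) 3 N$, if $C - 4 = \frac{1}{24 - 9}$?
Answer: $915$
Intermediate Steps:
$C = \frac{61}{15}$ ($C = 4 + \frac{1}{24 - 9} = 4 + \frac{1}{15} = \frac{61}{15} \approx 4.0667$)
$N = -15$ ($N = 3 \left(-5\right) = -15$)
$C 1 \left(-5\right) 3 N = \frac{61 \cdot 1 \left(-5\right) 3}{15} \left(-15\right) = \frac{61 \left(\left(-5\right) 3\right)}{15} \left(-15\right) = \frac{61}{15} \left(-15\right) \left(-15\right) = \left(-61\right) \left(-15\right) = 915$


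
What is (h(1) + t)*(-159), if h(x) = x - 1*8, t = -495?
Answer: 79818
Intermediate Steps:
h(x) = -8 + x (h(x) = x - 8 = -8 + x)
(h(1) + t)*(-159) = ((-8 + 1) - 495)*(-159) = (-7 - 495)*(-159) = -502*(-159) = 79818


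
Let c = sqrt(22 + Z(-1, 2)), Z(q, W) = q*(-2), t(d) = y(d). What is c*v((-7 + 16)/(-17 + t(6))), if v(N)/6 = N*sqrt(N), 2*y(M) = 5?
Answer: -1296*I*sqrt(87)/841 ≈ -14.374*I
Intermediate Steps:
y(M) = 5/2 (y(M) = (1/2)*5 = 5/2)
t(d) = 5/2
Z(q, W) = -2*q
c = 2*sqrt(6) (c = sqrt(22 - 2*(-1)) = sqrt(22 + 2) = sqrt(24) = 2*sqrt(6) ≈ 4.8990)
v(N) = 6*N**(3/2) (v(N) = 6*(N*sqrt(N)) = 6*N**(3/2))
c*v((-7 + 16)/(-17 + t(6))) = (2*sqrt(6))*(6*((-7 + 16)/(-17 + 5/2))**(3/2)) = (2*sqrt(6))*(6*(9/(-29/2))**(3/2)) = (2*sqrt(6))*(6*(9*(-2/29))**(3/2)) = (2*sqrt(6))*(6*(-18/29)**(3/2)) = (2*sqrt(6))*(6*(-54*I*sqrt(58)/841)) = (2*sqrt(6))*(-324*I*sqrt(58)/841) = -1296*I*sqrt(87)/841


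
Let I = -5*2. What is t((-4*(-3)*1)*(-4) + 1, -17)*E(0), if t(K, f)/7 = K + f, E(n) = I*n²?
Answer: 0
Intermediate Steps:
I = -10
E(n) = -10*n²
t(K, f) = 7*K + 7*f (t(K, f) = 7*(K + f) = 7*K + 7*f)
t((-4*(-3)*1)*(-4) + 1, -17)*E(0) = (7*((-4*(-3)*1)*(-4) + 1) + 7*(-17))*(-10*0²) = (7*((12*1)*(-4) + 1) - 119)*(-10*0) = (7*(12*(-4) + 1) - 119)*0 = (7*(-48 + 1) - 119)*0 = (7*(-47) - 119)*0 = (-329 - 119)*0 = -448*0 = 0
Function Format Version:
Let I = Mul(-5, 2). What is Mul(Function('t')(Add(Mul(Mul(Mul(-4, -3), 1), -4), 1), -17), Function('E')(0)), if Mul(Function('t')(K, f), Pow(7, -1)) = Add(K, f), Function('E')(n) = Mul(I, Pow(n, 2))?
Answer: 0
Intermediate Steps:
I = -10
Function('E')(n) = Mul(-10, Pow(n, 2))
Function('t')(K, f) = Add(Mul(7, K), Mul(7, f)) (Function('t')(K, f) = Mul(7, Add(K, f)) = Add(Mul(7, K), Mul(7, f)))
Mul(Function('t')(Add(Mul(Mul(Mul(-4, -3), 1), -4), 1), -17), Function('E')(0)) = Mul(Add(Mul(7, Add(Mul(Mul(Mul(-4, -3), 1), -4), 1)), Mul(7, -17)), Mul(-10, Pow(0, 2))) = Mul(Add(Mul(7, Add(Mul(Mul(12, 1), -4), 1)), -119), Mul(-10, 0)) = Mul(Add(Mul(7, Add(Mul(12, -4), 1)), -119), 0) = Mul(Add(Mul(7, Add(-48, 1)), -119), 0) = Mul(Add(Mul(7, -47), -119), 0) = Mul(Add(-329, -119), 0) = Mul(-448, 0) = 0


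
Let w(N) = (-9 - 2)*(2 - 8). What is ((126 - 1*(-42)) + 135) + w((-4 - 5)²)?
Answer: 369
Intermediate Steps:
w(N) = 66 (w(N) = -11*(-6) = 66)
((126 - 1*(-42)) + 135) + w((-4 - 5)²) = ((126 - 1*(-42)) + 135) + 66 = ((126 + 42) + 135) + 66 = (168 + 135) + 66 = 303 + 66 = 369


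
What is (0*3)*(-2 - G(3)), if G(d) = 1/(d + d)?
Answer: 0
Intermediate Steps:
G(d) = 1/(2*d)
(0*3)*(-2 - G(3)) = (0*3)*(-2 - 1/(2*3)) = 0*(-2 - 1/(2*3)) = 0*(-2 - 1*1/6) = 0*(-2 - 1/6) = 0*(-13/6) = 0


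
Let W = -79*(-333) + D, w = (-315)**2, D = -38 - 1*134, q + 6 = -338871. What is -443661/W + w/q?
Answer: -809205048/46860055 ≈ -17.269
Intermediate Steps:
q = -338877 (q = -6 - 338871 = -338877)
D = -172 (D = -38 - 134 = -172)
w = 99225
W = 26135 (W = -79*(-333) - 172 = 26307 - 172 = 26135)
-443661/W + w/q = -443661/26135 + 99225/(-338877) = -443661*1/26135 + 99225*(-1/338877) = -443661/26135 - 525/1793 = -809205048/46860055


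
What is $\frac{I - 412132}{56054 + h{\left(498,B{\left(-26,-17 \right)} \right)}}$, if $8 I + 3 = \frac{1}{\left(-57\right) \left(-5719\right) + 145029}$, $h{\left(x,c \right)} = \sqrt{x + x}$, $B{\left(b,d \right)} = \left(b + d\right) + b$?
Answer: $- \frac{43524651671346089}{5919772867676160} + \frac{1552954353707 \sqrt{249}}{5919772867676160} \approx -7.3483$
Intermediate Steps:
$B{\left(b,d \right)} = d + 2 b$
$h{\left(x,c \right)} = \sqrt{2} \sqrt{x}$ ($h{\left(x,c \right)} = \sqrt{2 x} = \sqrt{2} \sqrt{x}$)
$I = - \frac{1413035}{3768096}$ ($I = - \frac{3}{8} + \frac{1}{8 \left(\left(-57\right) \left(-5719\right) + 145029\right)} = - \frac{3}{8} + \frac{1}{8 \left(325983 + 145029\right)} = - \frac{3}{8} + \frac{1}{8 \cdot 471012} = - \frac{3}{8} + \frac{1}{8} \cdot \frac{1}{471012} = - \frac{3}{8} + \frac{1}{3768096} = - \frac{1413035}{3768096} \approx -0.375$)
$\frac{I - 412132}{56054 + h{\left(498,B{\left(-26,-17 \right)} \right)}} = \frac{- \frac{1413035}{3768096} - 412132}{56054 + \sqrt{2} \sqrt{498}} = - \frac{1552954353707}{3768096 \left(56054 + 2 \sqrt{249}\right)}$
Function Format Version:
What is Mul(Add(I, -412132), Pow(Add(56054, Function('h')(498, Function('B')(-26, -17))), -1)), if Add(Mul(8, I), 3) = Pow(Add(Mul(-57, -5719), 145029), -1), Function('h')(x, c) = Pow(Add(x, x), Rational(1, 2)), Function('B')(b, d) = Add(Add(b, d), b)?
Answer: Add(Rational(-43524651671346089, 5919772867676160), Mul(Rational(1552954353707, 5919772867676160), Pow(249, Rational(1, 2)))) ≈ -7.3483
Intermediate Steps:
Function('B')(b, d) = Add(d, Mul(2, b))
Function('h')(x, c) = Mul(Pow(2, Rational(1, 2)), Pow(x, Rational(1, 2))) (Function('h')(x, c) = Pow(Mul(2, x), Rational(1, 2)) = Mul(Pow(2, Rational(1, 2)), Pow(x, Rational(1, 2))))
I = Rational(-1413035, 3768096) (I = Add(Rational(-3, 8), Mul(Rational(1, 8), Pow(Add(Mul(-57, -5719), 145029), -1))) = Add(Rational(-3, 8), Mul(Rational(1, 8), Pow(Add(325983, 145029), -1))) = Add(Rational(-3, 8), Mul(Rational(1, 8), Pow(471012, -1))) = Add(Rational(-3, 8), Mul(Rational(1, 8), Rational(1, 471012))) = Add(Rational(-3, 8), Rational(1, 3768096)) = Rational(-1413035, 3768096) ≈ -0.37500)
Mul(Add(I, -412132), Pow(Add(56054, Function('h')(498, Function('B')(-26, -17))), -1)) = Mul(Add(Rational(-1413035, 3768096), -412132), Pow(Add(56054, Mul(Pow(2, Rational(1, 2)), Pow(498, Rational(1, 2)))), -1)) = Mul(Rational(-1552954353707, 3768096), Pow(Add(56054, Mul(2, Pow(249, Rational(1, 2)))), -1))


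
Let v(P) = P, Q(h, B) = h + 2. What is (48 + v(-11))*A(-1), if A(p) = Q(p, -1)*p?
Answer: -37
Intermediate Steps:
Q(h, B) = 2 + h
A(p) = p*(2 + p) (A(p) = (2 + p)*p = p*(2 + p))
(48 + v(-11))*A(-1) = (48 - 11)*(-(2 - 1)) = 37*(-1*1) = 37*(-1) = -37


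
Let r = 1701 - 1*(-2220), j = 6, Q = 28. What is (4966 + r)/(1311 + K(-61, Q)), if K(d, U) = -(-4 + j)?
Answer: 8887/1309 ≈ 6.7892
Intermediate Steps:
K(d, U) = -2 (K(d, U) = -(-4 + 6) = -1*2 = -2)
r = 3921 (r = 1701 + 2220 = 3921)
(4966 + r)/(1311 + K(-61, Q)) = (4966 + 3921)/(1311 - 2) = 8887/1309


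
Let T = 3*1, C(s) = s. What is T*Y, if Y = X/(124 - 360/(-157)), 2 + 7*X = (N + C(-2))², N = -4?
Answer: 8007/69398 ≈ 0.11538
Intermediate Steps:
T = 3
X = 34/7 (X = -2/7 + (-4 - 2)²/7 = -2/7 + (⅐)*(-6)² = -2/7 + (⅐)*36 = -2/7 + 36/7 = 34/7 ≈ 4.8571)
Y = 2669/69398 (Y = 34/(7*(124 - 360/(-157))) = 34/(7*(124 - 360*(-1)/157)) = 34/(7*(124 - 1*(-360/157))) = 34/(7*(124 + 360/157)) = 34/(7*(19828/157)) = (34/7)*(157/19828) = 2669/69398 ≈ 0.038459)
T*Y = 3*(2669/69398) = 8007/69398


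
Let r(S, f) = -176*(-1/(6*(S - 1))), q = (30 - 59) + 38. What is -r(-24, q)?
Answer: 88/75 ≈ 1.1733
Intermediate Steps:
q = 9 (q = -29 + 38 = 9)
r(S, f) = -176/(6 - 6*S) (r(S, f) = -176*(-1/(6*(-1 + S))) = -176/(6 - 6*S))
-r(-24, q) = -88/(3*(-1 - 24)) = -88/(3*(-25)) = -88*(-1)/(3*25) = -1*(-88/75) = 88/75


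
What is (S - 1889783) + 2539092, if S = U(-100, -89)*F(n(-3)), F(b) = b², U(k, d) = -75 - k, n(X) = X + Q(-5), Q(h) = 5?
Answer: 649409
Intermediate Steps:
n(X) = 5 + X (n(X) = X + 5 = 5 + X)
S = 100 (S = (-75 - 1*(-100))*(5 - 3)² = (-75 + 100)*2² = 25*4 = 100)
(S - 1889783) + 2539092 = (100 - 1889783) + 2539092 = -1889683 + 2539092 = 649409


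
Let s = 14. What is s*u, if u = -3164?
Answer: -44296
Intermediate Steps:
s*u = 14*(-3164) = -44296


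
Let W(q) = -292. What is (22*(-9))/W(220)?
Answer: 99/146 ≈ 0.67808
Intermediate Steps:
(22*(-9))/W(220) = (22*(-9))/(-292) = -198*(-1/292) = 99/146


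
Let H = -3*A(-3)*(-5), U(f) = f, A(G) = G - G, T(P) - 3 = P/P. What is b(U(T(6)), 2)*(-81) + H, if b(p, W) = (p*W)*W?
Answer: -1296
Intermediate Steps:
T(P) = 4 (T(P) = 3 + P/P = 3 + 1 = 4)
A(G) = 0
b(p, W) = p*W² (b(p, W) = (W*p)*W = p*W²)
H = 0 (H = -3*0*(-5) = 0*(-5) = 0)
b(U(T(6)), 2)*(-81) + H = (4*2²)*(-81) + 0 = (4*4)*(-81) + 0 = 16*(-81) + 0 = -1296 + 0 = -1296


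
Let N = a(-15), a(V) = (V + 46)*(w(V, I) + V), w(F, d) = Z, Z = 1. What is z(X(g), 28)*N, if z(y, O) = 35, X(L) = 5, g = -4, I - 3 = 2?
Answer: -15190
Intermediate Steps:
I = 5 (I = 3 + 2 = 5)
w(F, d) = 1
a(V) = (1 + V)*(46 + V) (a(V) = (V + 46)*(1 + V) = (46 + V)*(1 + V) = (1 + V)*(46 + V))
N = -434 (N = 46 + (-15)**2 + 47*(-15) = 46 + 225 - 705 = -434)
z(X(g), 28)*N = 35*(-434) = -15190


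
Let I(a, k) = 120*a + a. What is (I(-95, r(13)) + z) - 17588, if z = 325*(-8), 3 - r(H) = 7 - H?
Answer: -31683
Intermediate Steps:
r(H) = -4 + H (r(H) = 3 - (7 - H) = 3 + (-7 + H) = -4 + H)
I(a, k) = 121*a
z = -2600
(I(-95, r(13)) + z) - 17588 = (121*(-95) - 2600) - 17588 = (-11495 - 2600) - 17588 = -14095 - 17588 = -31683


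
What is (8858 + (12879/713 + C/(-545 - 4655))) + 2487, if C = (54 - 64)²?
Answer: 421296215/37076 ≈ 11363.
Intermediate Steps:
C = 100 (C = (-10)² = 100)
(8858 + (12879/713 + C/(-545 - 4655))) + 2487 = (8858 + (12879/713 + 100/(-545 - 4655))) + 2487 = (8858 + (12879*(1/713) + 100/(-5200))) + 2487 = (8858 + (12879/713 + 100*(-1/5200))) + 2487 = (8858 + (12879/713 - 1/52)) + 2487 = (8858 + 668995/37076) + 2487 = 329088203/37076 + 2487 = 421296215/37076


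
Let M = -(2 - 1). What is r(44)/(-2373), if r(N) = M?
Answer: 1/2373 ≈ 0.00042141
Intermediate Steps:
M = -1 (M = -1*1 = -1)
r(N) = -1
r(44)/(-2373) = -1/(-2373) = -1*(-1/2373) = 1/2373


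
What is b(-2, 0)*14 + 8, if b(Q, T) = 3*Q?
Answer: -76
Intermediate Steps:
b(-2, 0)*14 + 8 = (3*(-2))*14 + 8 = -6*14 + 8 = -84 + 8 = -76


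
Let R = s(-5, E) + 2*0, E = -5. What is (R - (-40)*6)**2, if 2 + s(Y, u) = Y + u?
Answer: 51984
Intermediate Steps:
s(Y, u) = -2 + Y + u (s(Y, u) = -2 + (Y + u) = -2 + Y + u)
R = -12 (R = (-2 - 5 - 5) + 2*0 = -12 + 0 = -12)
(R - (-40)*6)**2 = (-12 - (-40)*6)**2 = (-12 - 10*(-24))**2 = (-12 + 240)**2 = 228**2 = 51984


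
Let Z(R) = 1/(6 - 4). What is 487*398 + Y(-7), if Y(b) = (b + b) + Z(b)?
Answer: 387625/2 ≈ 1.9381e+5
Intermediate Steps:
Z(R) = 1/2
Y(b) = 1/2 + 2*b (Y(b) = (b + b) + 1/2 = 2*b + 1/2 = 1/2 + 2*b)
487*398 + Y(-7) = 487*398 + (1/2 + 2*(-7)) = 193826 + (1/2 - 14) = 193826 - 27/2 = 387625/2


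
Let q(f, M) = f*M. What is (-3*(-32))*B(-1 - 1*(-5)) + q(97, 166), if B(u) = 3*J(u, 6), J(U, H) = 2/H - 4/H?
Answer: 16006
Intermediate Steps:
J(U, H) = -2/H
q(f, M) = M*f
B(u) = -1 (B(u) = 3*(-2/6) = 3*(-2*1/6) = 3*(-1/3) = -1)
(-3*(-32))*B(-1 - 1*(-5)) + q(97, 166) = -3*(-32)*(-1) + 166*97 = 96*(-1) + 16102 = -96 + 16102 = 16006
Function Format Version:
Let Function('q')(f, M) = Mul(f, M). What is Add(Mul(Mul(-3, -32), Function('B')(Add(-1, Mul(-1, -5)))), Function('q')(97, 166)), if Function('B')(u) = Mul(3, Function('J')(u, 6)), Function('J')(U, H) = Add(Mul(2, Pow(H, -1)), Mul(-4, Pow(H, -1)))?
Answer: 16006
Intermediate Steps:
Function('J')(U, H) = Mul(-2, Pow(H, -1))
Function('q')(f, M) = Mul(M, f)
Function('B')(u) = -1 (Function('B')(u) = Mul(3, Mul(-2, Pow(6, -1))) = Mul(3, Mul(-2, Rational(1, 6))) = Mul(3, Rational(-1, 3)) = -1)
Add(Mul(Mul(-3, -32), Function('B')(Add(-1, Mul(-1, -5)))), Function('q')(97, 166)) = Add(Mul(Mul(-3, -32), -1), Mul(166, 97)) = Add(Mul(96, -1), 16102) = Add(-96, 16102) = 16006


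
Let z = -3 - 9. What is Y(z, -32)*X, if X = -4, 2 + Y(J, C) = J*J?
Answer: -568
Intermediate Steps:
z = -12
Y(J, C) = -2 + J² (Y(J, C) = -2 + J*J = -2 + J²)
Y(z, -32)*X = (-2 + (-12)²)*(-4) = (-2 + 144)*(-4) = 142*(-4) = -568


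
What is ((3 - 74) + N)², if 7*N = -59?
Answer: 309136/49 ≈ 6308.9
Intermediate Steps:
N = -59/7 (N = (⅐)*(-59) = -59/7 ≈ -8.4286)
((3 - 74) + N)² = ((3 - 74) - 59/7)² = (-71 - 59/7)² = (-556/7)² = 309136/49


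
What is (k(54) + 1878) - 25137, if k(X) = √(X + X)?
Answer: -23259 + 6*√3 ≈ -23249.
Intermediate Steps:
k(X) = √2*√X (k(X) = √(2*X) = √2*√X)
(k(54) + 1878) - 25137 = (√2*√54 + 1878) - 25137 = (√2*(3*√6) + 1878) - 25137 = (6*√3 + 1878) - 25137 = (1878 + 6*√3) - 25137 = -23259 + 6*√3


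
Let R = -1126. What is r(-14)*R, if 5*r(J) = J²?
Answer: -220696/5 ≈ -44139.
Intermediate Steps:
r(J) = J²/5
r(-14)*R = ((⅕)*(-14)²)*(-1126) = ((⅕)*196)*(-1126) = (196/5)*(-1126) = -220696/5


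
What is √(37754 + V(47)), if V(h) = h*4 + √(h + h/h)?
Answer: √(37942 + 4*√3) ≈ 194.80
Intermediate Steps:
V(h) = √(1 + h) + 4*h (V(h) = 4*h + √(h + 1) = 4*h + √(1 + h) = √(1 + h) + 4*h)
√(37754 + V(47)) = √(37754 + (√(1 + 47) + 4*47)) = √(37754 + (√48 + 188)) = √(37754 + (4*√3 + 188)) = √(37754 + (188 + 4*√3)) = √(37942 + 4*√3)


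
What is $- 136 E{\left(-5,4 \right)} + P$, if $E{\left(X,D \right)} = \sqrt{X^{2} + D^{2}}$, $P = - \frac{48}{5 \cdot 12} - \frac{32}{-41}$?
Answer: $- \frac{4}{205} - 136 \sqrt{41} \approx -870.84$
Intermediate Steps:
$P = - \frac{4}{205}$ ($P = - \frac{48}{60} - - \frac{32}{41} = \left(-48\right) \frac{1}{60} + \frac{32}{41} = - \frac{4}{5} + \frac{32}{41} = - \frac{4}{205} \approx -0.019512$)
$E{\left(X,D \right)} = \sqrt{D^{2} + X^{2}}$
$- 136 E{\left(-5,4 \right)} + P = - 136 \sqrt{4^{2} + \left(-5\right)^{2}} - \frac{4}{205} = - 136 \sqrt{16 + 25} - \frac{4}{205} = - 136 \sqrt{41} - \frac{4}{205} = - \frac{4}{205} - 136 \sqrt{41}$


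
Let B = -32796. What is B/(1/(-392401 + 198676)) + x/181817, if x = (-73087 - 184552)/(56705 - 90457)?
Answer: 38988860922611516039/6136687384 ≈ 6.3534e+9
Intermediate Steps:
x = 257639/33752 (x = -257639/(-33752) = -257639*(-1/33752) = 257639/33752 ≈ 7.6333)
B/(1/(-392401 + 198676)) + x/181817 = -32796/(1/(-392401 + 198676)) + (257639/33752)/181817 = -32796/(1/(-193725)) + (257639/33752)*(1/181817) = -32796/(-1/193725) + 257639/6136687384 = -32796*(-193725) + 257639/6136687384 = 6353405100 + 257639/6136687384 = 38988860922611516039/6136687384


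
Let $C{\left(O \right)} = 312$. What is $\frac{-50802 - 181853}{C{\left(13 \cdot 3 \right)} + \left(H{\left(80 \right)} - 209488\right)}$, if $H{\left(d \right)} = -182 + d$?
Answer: $\frac{232655}{209278} \approx 1.1117$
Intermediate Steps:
$\frac{-50802 - 181853}{C{\left(13 \cdot 3 \right)} + \left(H{\left(80 \right)} - 209488\right)} = \frac{-50802 - 181853}{312 + \left(\left(-182 + 80\right) - 209488\right)} = - \frac{232655}{312 - 209590} = - \frac{232655}{-209278} = \left(-232655\right) \left(- \frac{1}{209278}\right) = \frac{232655}{209278}$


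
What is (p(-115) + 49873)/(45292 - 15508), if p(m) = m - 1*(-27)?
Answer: 16595/9928 ≈ 1.6715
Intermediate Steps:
p(m) = 27 + m (p(m) = m + 27 = 27 + m)
(p(-115) + 49873)/(45292 - 15508) = ((27 - 115) + 49873)/(45292 - 15508) = (-88 + 49873)/29784 = 49785*(1/29784) = 16595/9928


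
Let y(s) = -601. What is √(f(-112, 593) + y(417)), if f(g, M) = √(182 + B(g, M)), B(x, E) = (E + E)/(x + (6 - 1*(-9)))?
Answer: √(-5654809 + 194*√399349)/97 ≈ 24.248*I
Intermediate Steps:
B(x, E) = 2*E/(15 + x) (B(x, E) = (2*E)/(x + (6 + 9)) = (2*E)/(x + 15) = (2*E)/(15 + x) = 2*E/(15 + x))
f(g, M) = √(182 + 2*M/(15 + g))
√(f(-112, 593) + y(417)) = √(√2*√((1365 + 593 + 91*(-112))/(15 - 112)) - 601) = √(√2*√((1365 + 593 - 10192)/(-97)) - 601) = √(√2*√(-1/97*(-8234)) - 601) = √(√2*√(8234/97) - 601) = √(√2*(√798698/97) - 601) = √(2*√399349/97 - 601) = √(-601 + 2*√399349/97)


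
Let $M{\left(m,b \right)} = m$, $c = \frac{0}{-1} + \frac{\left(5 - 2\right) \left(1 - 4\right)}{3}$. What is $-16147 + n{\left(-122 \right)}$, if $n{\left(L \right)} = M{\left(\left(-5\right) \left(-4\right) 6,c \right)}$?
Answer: $-16027$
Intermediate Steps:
$c = -3$ ($c = 0 \left(-1\right) + 3 \left(-3\right) \frac{1}{3} = 0 - 3 = -3$)
$n{\left(L \right)} = 120$ ($n{\left(L \right)} = \left(-5\right) \left(-4\right) 6 = 20 \cdot 6 = 120$)
$-16147 + n{\left(-122 \right)} = -16147 + 120 = -16027$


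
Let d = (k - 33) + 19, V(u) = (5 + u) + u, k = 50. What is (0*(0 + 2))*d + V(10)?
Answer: 25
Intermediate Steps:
V(u) = 5 + 2*u
d = 36 (d = (50 - 33) + 19 = 17 + 19 = 36)
(0*(0 + 2))*d + V(10) = (0*(0 + 2))*36 + (5 + 2*10) = (0*2)*36 + (5 + 20) = 0*36 + 25 = 0 + 25 = 25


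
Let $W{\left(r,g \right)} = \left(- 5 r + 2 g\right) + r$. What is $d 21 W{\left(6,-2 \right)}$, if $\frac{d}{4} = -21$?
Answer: $49392$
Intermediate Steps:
$d = -84$ ($d = 4 \left(-21\right) = -84$)
$W{\left(r,g \right)} = - 4 r + 2 g$
$d 21 W{\left(6,-2 \right)} = \left(-84\right) 21 \left(\left(-4\right) 6 + 2 \left(-2\right)\right) = - 1764 \left(-24 - 4\right) = \left(-1764\right) \left(-28\right) = 49392$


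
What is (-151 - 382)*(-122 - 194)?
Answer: 168428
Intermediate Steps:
(-151 - 382)*(-122 - 194) = -533*(-316) = 168428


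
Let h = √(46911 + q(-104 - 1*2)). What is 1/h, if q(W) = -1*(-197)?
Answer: √11777/23554 ≈ 0.0046074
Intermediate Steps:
q(W) = 197
h = 2*√11777 (h = √(46911 + 197) = √47108 = 2*√11777 ≈ 217.04)
1/h = 1/(2*√11777) = √11777/23554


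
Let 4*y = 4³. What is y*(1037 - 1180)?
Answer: -2288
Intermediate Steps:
y = 16 (y = (¼)*4³ = (¼)*64 = 16)
y*(1037 - 1180) = 16*(1037 - 1180) = 16*(-143) = -2288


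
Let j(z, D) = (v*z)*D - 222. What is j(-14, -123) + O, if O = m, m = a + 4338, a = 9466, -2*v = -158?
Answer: 149620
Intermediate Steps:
v = 79 (v = -½*(-158) = 79)
j(z, D) = -222 + 79*D*z (j(z, D) = (79*z)*D - 222 = 79*D*z - 222 = -222 + 79*D*z)
m = 13804 (m = 9466 + 4338 = 13804)
O = 13804
j(-14, -123) + O = (-222 + 79*(-123)*(-14)) + 13804 = (-222 + 136038) + 13804 = 135816 + 13804 = 149620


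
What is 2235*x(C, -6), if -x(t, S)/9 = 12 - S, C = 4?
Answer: -362070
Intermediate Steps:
x(t, S) = -108 + 9*S (x(t, S) = -9*(12 - S) = -108 + 9*S)
2235*x(C, -6) = 2235*(-108 + 9*(-6)) = 2235*(-108 - 54) = 2235*(-162) = -362070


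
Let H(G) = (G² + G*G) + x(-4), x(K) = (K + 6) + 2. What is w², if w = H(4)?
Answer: 1296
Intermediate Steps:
x(K) = 8 + K (x(K) = (6 + K) + 2 = 8 + K)
H(G) = 4 + 2*G² (H(G) = (G² + G*G) + (8 - 4) = (G² + G²) + 4 = 2*G² + 4 = 4 + 2*G²)
w = 36 (w = 4 + 2*4² = 4 + 2*16 = 4 + 32 = 36)
w² = 36² = 1296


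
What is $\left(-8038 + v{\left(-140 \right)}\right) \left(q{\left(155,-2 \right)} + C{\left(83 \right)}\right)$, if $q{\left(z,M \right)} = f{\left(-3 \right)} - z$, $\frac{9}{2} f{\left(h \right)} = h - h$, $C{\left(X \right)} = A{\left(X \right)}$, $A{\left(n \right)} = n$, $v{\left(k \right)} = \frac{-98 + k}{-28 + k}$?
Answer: $578634$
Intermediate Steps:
$v{\left(k \right)} = \frac{-98 + k}{-28 + k}$
$C{\left(X \right)} = X$
$f{\left(h \right)} = 0$ ($f{\left(h \right)} = \frac{2 \left(h - h\right)}{9} = \frac{2}{9} \cdot 0 = 0$)
$q{\left(z,M \right)} = - z$ ($q{\left(z,M \right)} = 0 - z = - z$)
$\left(-8038 + v{\left(-140 \right)}\right) \left(q{\left(155,-2 \right)} + C{\left(83 \right)}\right) = \left(-8038 + \frac{-98 - 140}{-28 - 140}\right) \left(\left(-1\right) 155 + 83\right) = \left(-8038 + \frac{1}{-168} \left(-238\right)\right) \left(-155 + 83\right) = \left(-8038 - - \frac{17}{12}\right) \left(-72\right) = \left(-8038 + \frac{17}{12}\right) \left(-72\right) = \left(- \frac{96439}{12}\right) \left(-72\right) = 578634$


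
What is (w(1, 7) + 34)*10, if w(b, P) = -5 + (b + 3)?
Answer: 330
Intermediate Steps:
w(b, P) = -2 + b (w(b, P) = -5 + (3 + b) = -2 + b)
(w(1, 7) + 34)*10 = ((-2 + 1) + 34)*10 = (-1 + 34)*10 = 33*10 = 330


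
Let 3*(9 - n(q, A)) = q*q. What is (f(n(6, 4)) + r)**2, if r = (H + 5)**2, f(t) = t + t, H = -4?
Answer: 25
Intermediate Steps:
n(q, A) = 9 - q**2/3 (n(q, A) = 9 - q*q/3 = 9 - q**2/3)
f(t) = 2*t
r = 1 (r = (-4 + 5)**2 = 1**2 = 1)
(f(n(6, 4)) + r)**2 = (2*(9 - 1/3*6**2) + 1)**2 = (2*(9 - 1/3*36) + 1)**2 = (2*(9 - 12) + 1)**2 = (2*(-3) + 1)**2 = (-6 + 1)**2 = (-5)**2 = 25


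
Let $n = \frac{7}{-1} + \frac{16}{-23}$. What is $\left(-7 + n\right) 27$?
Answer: $- \frac{9126}{23} \approx -396.78$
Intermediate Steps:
$n = - \frac{177}{23}$ ($n = 7 \left(-1\right) + 16 \left(- \frac{1}{23}\right) = -7 - \frac{16}{23} = - \frac{177}{23} \approx -7.6956$)
$\left(-7 + n\right) 27 = \left(-7 - \frac{177}{23}\right) 27 = \left(- \frac{338}{23}\right) 27 = - \frac{9126}{23}$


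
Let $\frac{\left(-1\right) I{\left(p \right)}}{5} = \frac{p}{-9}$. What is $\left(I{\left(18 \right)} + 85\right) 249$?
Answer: $23655$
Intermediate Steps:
$I{\left(p \right)} = \frac{5 p}{9}$ ($I{\left(p \right)} = - 5 \frac{p}{-9} = - 5 p \left(- \frac{1}{9}\right) = - 5 \left(- \frac{p}{9}\right) = \frac{5 p}{9}$)
$\left(I{\left(18 \right)} + 85\right) 249 = \left(\frac{5}{9} \cdot 18 + 85\right) 249 = \left(10 + 85\right) 249 = 95 \cdot 249 = 23655$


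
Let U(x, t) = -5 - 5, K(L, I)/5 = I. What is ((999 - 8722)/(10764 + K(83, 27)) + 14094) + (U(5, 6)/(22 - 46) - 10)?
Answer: 613993337/43596 ≈ 14084.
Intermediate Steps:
K(L, I) = 5*I
U(x, t) = -10
((999 - 8722)/(10764 + K(83, 27)) + 14094) + (U(5, 6)/(22 - 46) - 10) = ((999 - 8722)/(10764 + 5*27) + 14094) + (-10/(22 - 46) - 10) = (-7723/(10764 + 135) + 14094) + (-10/(-24) - 10) = (-7723/10899 + 14094) + (-1/24*(-10) - 10) = (-7723*1/10899 + 14094) + (5/12 - 10) = (-7723/10899 + 14094) - 115/12 = 153602783/10899 - 115/12 = 613993337/43596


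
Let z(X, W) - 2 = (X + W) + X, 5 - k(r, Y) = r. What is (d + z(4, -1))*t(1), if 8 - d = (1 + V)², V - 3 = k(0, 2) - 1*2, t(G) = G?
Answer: -32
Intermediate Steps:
k(r, Y) = 5 - r
z(X, W) = 2 + W + 2*X (z(X, W) = 2 + ((X + W) + X) = 2 + ((W + X) + X) = 2 + (W + 2*X) = 2 + W + 2*X)
V = 6 (V = 3 + ((5 - 1*0) - 1*2) = 3 + ((5 + 0) - 2) = 3 + (5 - 2) = 3 + 3 = 6)
d = -41 (d = 8 - (1 + 6)² = 8 - 1*7² = 8 - 1*49 = 8 - 49 = -41)
(d + z(4, -1))*t(1) = (-41 + (2 - 1 + 2*4))*1 = (-41 + (2 - 1 + 8))*1 = (-41 + 9)*1 = -32*1 = -32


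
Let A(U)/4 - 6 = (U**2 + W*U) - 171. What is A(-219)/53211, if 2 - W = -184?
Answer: 9416/17737 ≈ 0.53087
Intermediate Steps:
W = 186 (W = 2 - 1*(-184) = 2 + 184 = 186)
A(U) = -660 + 4*U**2 + 744*U (A(U) = 24 + 4*((U**2 + 186*U) - 171) = 24 + 4*(-171 + U**2 + 186*U) = 24 + (-684 + 4*U**2 + 744*U) = -660 + 4*U**2 + 744*U)
A(-219)/53211 = (-660 + 4*(-219)**2 + 744*(-219))/53211 = (-660 + 4*47961 - 162936)*(1/53211) = (-660 + 191844 - 162936)*(1/53211) = 28248*(1/53211) = 9416/17737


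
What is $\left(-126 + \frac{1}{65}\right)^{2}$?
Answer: $\frac{67059721}{4225} \approx 15872.0$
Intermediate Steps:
$\left(-126 + \frac{1}{65}\right)^{2} = \left(- \frac{8189}{65}\right)^{2} = \frac{67059721}{4225}$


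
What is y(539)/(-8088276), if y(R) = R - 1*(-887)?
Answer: -713/4044138 ≈ -0.00017630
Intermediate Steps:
y(R) = 887 + R (y(R) = R + 887 = 887 + R)
y(539)/(-8088276) = (887 + 539)/(-8088276) = 1426*(-1/8088276) = -713/4044138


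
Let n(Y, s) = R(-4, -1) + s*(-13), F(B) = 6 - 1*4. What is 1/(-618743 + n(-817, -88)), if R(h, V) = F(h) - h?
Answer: -1/617593 ≈ -1.6192e-6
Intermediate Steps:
F(B) = 2 (F(B) = 6 - 4 = 2)
R(h, V) = 2 - h
n(Y, s) = 6 - 13*s (n(Y, s) = (2 - 1*(-4)) + s*(-13) = (2 + 4) - 13*s = 6 - 13*s)
1/(-618743 + n(-817, -88)) = 1/(-618743 + (6 - 13*(-88))) = 1/(-618743 + (6 + 1144)) = 1/(-618743 + 1150) = 1/(-617593) = -1/617593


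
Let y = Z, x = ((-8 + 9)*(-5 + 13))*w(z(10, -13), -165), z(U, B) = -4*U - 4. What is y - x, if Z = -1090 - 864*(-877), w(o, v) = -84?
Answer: 757310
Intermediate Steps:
z(U, B) = -4 - 4*U
x = -672 (x = ((-8 + 9)*(-5 + 13))*(-84) = (1*8)*(-84) = 8*(-84) = -672)
Z = 756638 (Z = -1090 + 757728 = 756638)
y = 756638
y - x = 756638 - 1*(-672) = 756638 + 672 = 757310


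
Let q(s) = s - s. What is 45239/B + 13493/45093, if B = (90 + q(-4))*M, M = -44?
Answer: -662176649/59522760 ≈ -11.125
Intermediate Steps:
q(s) = 0
B = -3960 (B = (90 + 0)*(-44) = 90*(-44) = -3960)
45239/B + 13493/45093 = 45239/(-3960) + 13493/45093 = 45239*(-1/3960) + 13493*(1/45093) = -45239/3960 + 13493/45093 = -662176649/59522760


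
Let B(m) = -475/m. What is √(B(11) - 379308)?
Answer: I*√45901493/11 ≈ 615.92*I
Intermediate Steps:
√(B(11) - 379308) = √(-475/11 - 379308) = √(-4172863/11) = I*√45901493/11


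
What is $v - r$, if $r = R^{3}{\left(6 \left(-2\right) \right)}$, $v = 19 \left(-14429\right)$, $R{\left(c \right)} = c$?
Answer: $-272423$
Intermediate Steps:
$v = -274151$
$r = -1728$ ($r = \left(6 \left(-2\right)\right)^{3} = \left(-12\right)^{3} = -1728$)
$v - r = -274151 - -1728 = -274151 + 1728 = -272423$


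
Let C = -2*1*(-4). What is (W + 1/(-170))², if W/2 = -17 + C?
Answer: 9369721/28900 ≈ 324.21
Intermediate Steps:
C = 8 (C = -2*(-4) = 8)
W = -18 (W = 2*(-17 + 8) = 2*(-9) = -18)
(W + 1/(-170))² = (-18 + 1/(-170))² = (-18 - 1/170)² = (-3061/170)² = 9369721/28900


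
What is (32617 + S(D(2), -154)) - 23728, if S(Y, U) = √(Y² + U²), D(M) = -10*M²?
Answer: 8889 + 2*√6329 ≈ 9048.1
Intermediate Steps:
S(Y, U) = √(U² + Y²)
(32617 + S(D(2), -154)) - 23728 = (32617 + √((-154)² + (-10*2²)²)) - 23728 = (32617 + √(23716 + (-10*4)²)) - 23728 = (32617 + √(23716 + (-40)²)) - 23728 = (32617 + √(23716 + 1600)) - 23728 = (32617 + √25316) - 23728 = (32617 + 2*√6329) - 23728 = 8889 + 2*√6329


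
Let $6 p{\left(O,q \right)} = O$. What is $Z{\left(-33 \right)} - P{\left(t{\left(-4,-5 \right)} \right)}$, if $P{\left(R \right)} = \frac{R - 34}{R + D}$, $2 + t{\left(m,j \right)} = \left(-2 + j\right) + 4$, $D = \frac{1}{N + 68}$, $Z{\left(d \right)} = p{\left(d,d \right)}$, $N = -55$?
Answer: $- \frac{859}{64} \approx -13.422$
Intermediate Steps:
$p{\left(O,q \right)} = \frac{O}{6}$
$Z{\left(d \right)} = \frac{d}{6}$
$D = \frac{1}{13}$ ($D = \frac{1}{-55 + 68} = \frac{1}{13} \approx 0.076923$)
$t{\left(m,j \right)} = j$ ($t{\left(m,j \right)} = -2 + \left(\left(-2 + j\right) + 4\right) = -2 + \left(2 + j\right) = j$)
$P{\left(R \right)} = \frac{-34 + R}{\frac{1}{13} + R}$ ($P{\left(R \right)} = \frac{R - 34}{R + \frac{1}{13}} = \frac{-34 + R}{\frac{1}{13} + R}$)
$Z{\left(-33 \right)} - P{\left(t{\left(-4,-5 \right)} \right)} = \frac{1}{6} \left(-33\right) - \frac{13 \left(-34 - 5\right)}{1 + 13 \left(-5\right)} = - \frac{11}{2} - 13 \frac{1}{1 - 65} \left(-39\right) = - \frac{11}{2} - 13 \frac{1}{-64} \left(-39\right) = - \frac{11}{2} - 13 \left(- \frac{1}{64}\right) \left(-39\right) = - \frac{11}{2} - \frac{507}{64} = - \frac{859}{64}$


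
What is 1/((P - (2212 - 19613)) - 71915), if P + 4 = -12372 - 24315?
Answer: -1/91205 ≈ -1.0964e-5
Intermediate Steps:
P = -36691 (P = -4 + (-12372 - 24315) = -4 - 36687 = -36691)
1/((P - (2212 - 19613)) - 71915) = 1/((-36691 - (2212 - 19613)) - 71915) = 1/((-36691 - 1*(-17401)) - 71915) = 1/((-36691 + 17401) - 71915) = 1/(-19290 - 71915) = 1/(-91205) = -1/91205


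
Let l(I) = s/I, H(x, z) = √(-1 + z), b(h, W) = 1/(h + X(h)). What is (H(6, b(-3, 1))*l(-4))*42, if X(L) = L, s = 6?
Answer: -21*I*√42/2 ≈ -68.048*I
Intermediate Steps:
b(h, W) = 1/(2*h) (b(h, W) = 1/(h + h) = 1/(2*h))
l(I) = 6/I
(H(6, b(-3, 1))*l(-4))*42 = (√(-1 + (½)/(-3))*(6/(-4)))*42 = (√(-1 + (½)*(-⅓))*(6*(-¼)))*42 = (√(-1 - ⅙)*(-3/2))*42 = (√(-7/6)*(-3/2))*42 = ((I*√42/6)*(-3/2))*42 = -I*√42/4*42 = -21*I*√42/2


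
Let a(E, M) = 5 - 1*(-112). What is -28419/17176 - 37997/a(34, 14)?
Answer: -655961495/2009592 ≈ -326.42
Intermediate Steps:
a(E, M) = 117 (a(E, M) = 5 + 112 = 117)
-28419/17176 - 37997/a(34, 14) = -28419/17176 - 37997/117 = -655961495/2009592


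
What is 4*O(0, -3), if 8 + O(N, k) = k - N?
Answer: -44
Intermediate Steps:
O(N, k) = -8 + k - N (O(N, k) = -8 + (k - N) = -8 + k - N)
4*O(0, -3) = 4*(-8 - 3 - 1*0) = 4*(-8 - 3 + 0) = 4*(-11) = -44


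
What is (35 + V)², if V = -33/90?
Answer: 1079521/900 ≈ 1199.5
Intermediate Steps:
V = -11/30 (V = -33*1/90 = -11/30 ≈ -0.36667)
(35 + V)² = (35 - 11/30)² = (1039/30)² = 1079521/900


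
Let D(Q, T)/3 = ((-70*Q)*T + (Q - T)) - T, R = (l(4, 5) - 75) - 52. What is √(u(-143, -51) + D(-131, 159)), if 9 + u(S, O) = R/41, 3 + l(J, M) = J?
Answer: 4*√459410043/41 ≈ 2091.1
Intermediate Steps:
l(J, M) = -3 + J
R = -126 (R = ((-3 + 4) - 75) - 52 = (1 - 75) - 52 = -74 - 52 = -126)
u(S, O) = -495/41 (u(S, O) = -9 - 126/41 = -495/41)
D(Q, T) = -6*T + 3*Q - 210*Q*T (D(Q, T) = 3*(((-70*Q)*T + (Q - T)) - T) = 3*((-70*Q*T + (Q - T)) - T) = 3*((Q - T - 70*Q*T) - T) = 3*(Q - 2*T - 70*Q*T) = -6*T + 3*Q - 210*Q*T)
√(u(-143, -51) + D(-131, 159)) = √(-495/41 + (-6*159 + 3*(-131) - 210*(-131)*159)) = √(-495/41 + (-954 - 393 + 4374090)) = √(-495/41 + 4372743) = √(179281968/41) = 4*√459410043/41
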